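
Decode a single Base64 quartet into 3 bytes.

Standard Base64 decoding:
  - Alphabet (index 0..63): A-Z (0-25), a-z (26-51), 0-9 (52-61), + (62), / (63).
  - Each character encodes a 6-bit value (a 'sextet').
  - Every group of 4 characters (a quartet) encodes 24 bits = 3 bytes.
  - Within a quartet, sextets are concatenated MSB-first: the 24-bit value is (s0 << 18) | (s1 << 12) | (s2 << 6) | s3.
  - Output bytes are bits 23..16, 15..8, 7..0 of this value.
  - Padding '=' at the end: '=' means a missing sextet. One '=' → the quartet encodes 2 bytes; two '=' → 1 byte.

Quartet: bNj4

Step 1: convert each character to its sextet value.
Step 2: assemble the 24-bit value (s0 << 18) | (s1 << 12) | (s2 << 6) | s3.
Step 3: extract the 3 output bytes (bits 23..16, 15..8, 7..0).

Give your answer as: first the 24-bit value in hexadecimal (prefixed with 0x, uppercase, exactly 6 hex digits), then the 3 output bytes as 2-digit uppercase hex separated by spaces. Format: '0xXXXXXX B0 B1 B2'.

Answer: 0x6CD8F8 6C D8 F8

Derivation:
Sextets: b=27, N=13, j=35, 4=56
24-bit: (27<<18) | (13<<12) | (35<<6) | 56
      = 0x6C0000 | 0x00D000 | 0x0008C0 | 0x000038
      = 0x6CD8F8
Bytes: (v>>16)&0xFF=6C, (v>>8)&0xFF=D8, v&0xFF=F8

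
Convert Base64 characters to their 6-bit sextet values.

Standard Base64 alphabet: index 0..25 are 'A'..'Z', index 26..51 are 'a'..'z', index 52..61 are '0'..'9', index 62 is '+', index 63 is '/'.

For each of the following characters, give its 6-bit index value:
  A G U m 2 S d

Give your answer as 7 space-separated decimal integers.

'A': A..Z range, ord('A') − ord('A') = 0
'G': A..Z range, ord('G') − ord('A') = 6
'U': A..Z range, ord('U') − ord('A') = 20
'm': a..z range, 26 + ord('m') − ord('a') = 38
'2': 0..9 range, 52 + ord('2') − ord('0') = 54
'S': A..Z range, ord('S') − ord('A') = 18
'd': a..z range, 26 + ord('d') − ord('a') = 29

Answer: 0 6 20 38 54 18 29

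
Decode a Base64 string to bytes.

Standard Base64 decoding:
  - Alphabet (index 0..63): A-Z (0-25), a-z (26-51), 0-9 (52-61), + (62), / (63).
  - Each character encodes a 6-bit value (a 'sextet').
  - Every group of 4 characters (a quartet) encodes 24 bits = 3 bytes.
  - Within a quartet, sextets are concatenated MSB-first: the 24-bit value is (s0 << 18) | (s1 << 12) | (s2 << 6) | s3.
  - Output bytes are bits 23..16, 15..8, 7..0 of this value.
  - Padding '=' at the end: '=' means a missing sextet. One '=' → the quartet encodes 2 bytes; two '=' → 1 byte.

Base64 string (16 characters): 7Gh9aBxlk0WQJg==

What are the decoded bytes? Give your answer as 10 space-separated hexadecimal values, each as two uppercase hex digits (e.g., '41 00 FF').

After char 0 ('7'=59): chars_in_quartet=1 acc=0x3B bytes_emitted=0
After char 1 ('G'=6): chars_in_quartet=2 acc=0xEC6 bytes_emitted=0
After char 2 ('h'=33): chars_in_quartet=3 acc=0x3B1A1 bytes_emitted=0
After char 3 ('9'=61): chars_in_quartet=4 acc=0xEC687D -> emit EC 68 7D, reset; bytes_emitted=3
After char 4 ('a'=26): chars_in_quartet=1 acc=0x1A bytes_emitted=3
After char 5 ('B'=1): chars_in_quartet=2 acc=0x681 bytes_emitted=3
After char 6 ('x'=49): chars_in_quartet=3 acc=0x1A071 bytes_emitted=3
After char 7 ('l'=37): chars_in_quartet=4 acc=0x681C65 -> emit 68 1C 65, reset; bytes_emitted=6
After char 8 ('k'=36): chars_in_quartet=1 acc=0x24 bytes_emitted=6
After char 9 ('0'=52): chars_in_quartet=2 acc=0x934 bytes_emitted=6
After char 10 ('W'=22): chars_in_quartet=3 acc=0x24D16 bytes_emitted=6
After char 11 ('Q'=16): chars_in_quartet=4 acc=0x934590 -> emit 93 45 90, reset; bytes_emitted=9
After char 12 ('J'=9): chars_in_quartet=1 acc=0x9 bytes_emitted=9
After char 13 ('g'=32): chars_in_quartet=2 acc=0x260 bytes_emitted=9
Padding '==': partial quartet acc=0x260 -> emit 26; bytes_emitted=10

Answer: EC 68 7D 68 1C 65 93 45 90 26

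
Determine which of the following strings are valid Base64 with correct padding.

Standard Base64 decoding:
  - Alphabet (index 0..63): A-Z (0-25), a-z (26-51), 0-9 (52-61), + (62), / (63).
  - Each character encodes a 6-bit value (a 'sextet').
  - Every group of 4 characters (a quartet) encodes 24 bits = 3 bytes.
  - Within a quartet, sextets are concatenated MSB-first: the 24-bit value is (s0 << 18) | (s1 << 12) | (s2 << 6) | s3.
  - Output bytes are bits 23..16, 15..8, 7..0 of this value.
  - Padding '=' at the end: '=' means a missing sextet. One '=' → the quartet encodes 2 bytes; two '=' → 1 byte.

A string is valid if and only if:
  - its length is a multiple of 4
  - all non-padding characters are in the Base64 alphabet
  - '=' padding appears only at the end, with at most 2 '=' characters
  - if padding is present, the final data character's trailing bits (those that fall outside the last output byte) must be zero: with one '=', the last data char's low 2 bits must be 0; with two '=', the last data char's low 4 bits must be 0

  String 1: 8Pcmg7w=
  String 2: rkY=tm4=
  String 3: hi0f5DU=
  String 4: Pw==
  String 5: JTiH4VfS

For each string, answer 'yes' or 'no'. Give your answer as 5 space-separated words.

Answer: yes no yes yes yes

Derivation:
String 1: '8Pcmg7w=' → valid
String 2: 'rkY=tm4=' → invalid (bad char(s): ['=']; '=' in middle)
String 3: 'hi0f5DU=' → valid
String 4: 'Pw==' → valid
String 5: 'JTiH4VfS' → valid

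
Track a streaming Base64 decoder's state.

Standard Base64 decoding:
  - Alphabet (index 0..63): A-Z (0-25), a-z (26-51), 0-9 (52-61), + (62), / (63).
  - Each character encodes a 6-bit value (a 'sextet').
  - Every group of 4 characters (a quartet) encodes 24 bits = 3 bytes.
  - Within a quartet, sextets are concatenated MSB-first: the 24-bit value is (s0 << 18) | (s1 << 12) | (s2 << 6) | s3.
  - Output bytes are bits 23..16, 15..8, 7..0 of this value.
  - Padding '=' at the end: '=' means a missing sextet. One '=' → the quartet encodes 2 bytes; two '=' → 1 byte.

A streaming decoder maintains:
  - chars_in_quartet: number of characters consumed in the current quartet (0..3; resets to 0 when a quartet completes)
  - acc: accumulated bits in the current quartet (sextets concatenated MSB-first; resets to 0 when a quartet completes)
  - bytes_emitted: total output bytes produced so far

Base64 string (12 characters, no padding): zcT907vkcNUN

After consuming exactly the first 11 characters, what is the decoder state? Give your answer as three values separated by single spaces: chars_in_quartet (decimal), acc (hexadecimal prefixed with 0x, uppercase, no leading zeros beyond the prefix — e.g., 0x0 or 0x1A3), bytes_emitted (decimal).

After char 0 ('z'=51): chars_in_quartet=1 acc=0x33 bytes_emitted=0
After char 1 ('c'=28): chars_in_quartet=2 acc=0xCDC bytes_emitted=0
After char 2 ('T'=19): chars_in_quartet=3 acc=0x33713 bytes_emitted=0
After char 3 ('9'=61): chars_in_quartet=4 acc=0xCDC4FD -> emit CD C4 FD, reset; bytes_emitted=3
After char 4 ('0'=52): chars_in_quartet=1 acc=0x34 bytes_emitted=3
After char 5 ('7'=59): chars_in_quartet=2 acc=0xD3B bytes_emitted=3
After char 6 ('v'=47): chars_in_quartet=3 acc=0x34EEF bytes_emitted=3
After char 7 ('k'=36): chars_in_quartet=4 acc=0xD3BBE4 -> emit D3 BB E4, reset; bytes_emitted=6
After char 8 ('c'=28): chars_in_quartet=1 acc=0x1C bytes_emitted=6
After char 9 ('N'=13): chars_in_quartet=2 acc=0x70D bytes_emitted=6
After char 10 ('U'=20): chars_in_quartet=3 acc=0x1C354 bytes_emitted=6

Answer: 3 0x1C354 6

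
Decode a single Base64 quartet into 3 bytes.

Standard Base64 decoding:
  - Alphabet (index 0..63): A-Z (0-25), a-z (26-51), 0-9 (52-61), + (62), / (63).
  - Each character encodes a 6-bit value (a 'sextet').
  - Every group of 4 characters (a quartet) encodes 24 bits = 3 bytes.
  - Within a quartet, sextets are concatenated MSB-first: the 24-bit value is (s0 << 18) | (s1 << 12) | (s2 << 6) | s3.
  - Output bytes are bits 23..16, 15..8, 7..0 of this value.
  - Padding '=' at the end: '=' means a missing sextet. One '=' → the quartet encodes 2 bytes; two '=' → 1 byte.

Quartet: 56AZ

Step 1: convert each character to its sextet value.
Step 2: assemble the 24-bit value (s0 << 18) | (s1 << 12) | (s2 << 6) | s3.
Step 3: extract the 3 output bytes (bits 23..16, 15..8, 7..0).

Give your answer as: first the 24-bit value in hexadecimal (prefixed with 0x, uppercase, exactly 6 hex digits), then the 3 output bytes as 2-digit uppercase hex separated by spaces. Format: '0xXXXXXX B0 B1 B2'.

Answer: 0xE7A019 E7 A0 19

Derivation:
Sextets: 5=57, 6=58, A=0, Z=25
24-bit: (57<<18) | (58<<12) | (0<<6) | 25
      = 0xE40000 | 0x03A000 | 0x000000 | 0x000019
      = 0xE7A019
Bytes: (v>>16)&0xFF=E7, (v>>8)&0xFF=A0, v&0xFF=19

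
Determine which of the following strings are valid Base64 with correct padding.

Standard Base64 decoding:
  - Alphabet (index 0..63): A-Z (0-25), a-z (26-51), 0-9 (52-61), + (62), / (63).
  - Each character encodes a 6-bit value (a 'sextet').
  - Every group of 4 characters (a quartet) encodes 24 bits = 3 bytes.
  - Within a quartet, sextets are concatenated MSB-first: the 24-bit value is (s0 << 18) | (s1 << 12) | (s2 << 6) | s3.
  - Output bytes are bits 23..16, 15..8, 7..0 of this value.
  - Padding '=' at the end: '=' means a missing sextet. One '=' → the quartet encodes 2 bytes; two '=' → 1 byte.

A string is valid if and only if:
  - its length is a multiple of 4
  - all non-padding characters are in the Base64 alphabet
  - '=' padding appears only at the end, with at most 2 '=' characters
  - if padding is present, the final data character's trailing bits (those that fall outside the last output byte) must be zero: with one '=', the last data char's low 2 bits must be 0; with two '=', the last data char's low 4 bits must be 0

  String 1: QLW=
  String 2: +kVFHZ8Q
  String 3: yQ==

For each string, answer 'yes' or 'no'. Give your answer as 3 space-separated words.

String 1: 'QLW=' → invalid (bad trailing bits)
String 2: '+kVFHZ8Q' → valid
String 3: 'yQ==' → valid

Answer: no yes yes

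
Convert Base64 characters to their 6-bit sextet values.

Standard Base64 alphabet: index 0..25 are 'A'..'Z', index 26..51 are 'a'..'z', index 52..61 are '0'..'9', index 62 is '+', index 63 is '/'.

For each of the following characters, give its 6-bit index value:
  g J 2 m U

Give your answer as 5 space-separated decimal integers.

Answer: 32 9 54 38 20

Derivation:
'g': a..z range, 26 + ord('g') − ord('a') = 32
'J': A..Z range, ord('J') − ord('A') = 9
'2': 0..9 range, 52 + ord('2') − ord('0') = 54
'm': a..z range, 26 + ord('m') − ord('a') = 38
'U': A..Z range, ord('U') − ord('A') = 20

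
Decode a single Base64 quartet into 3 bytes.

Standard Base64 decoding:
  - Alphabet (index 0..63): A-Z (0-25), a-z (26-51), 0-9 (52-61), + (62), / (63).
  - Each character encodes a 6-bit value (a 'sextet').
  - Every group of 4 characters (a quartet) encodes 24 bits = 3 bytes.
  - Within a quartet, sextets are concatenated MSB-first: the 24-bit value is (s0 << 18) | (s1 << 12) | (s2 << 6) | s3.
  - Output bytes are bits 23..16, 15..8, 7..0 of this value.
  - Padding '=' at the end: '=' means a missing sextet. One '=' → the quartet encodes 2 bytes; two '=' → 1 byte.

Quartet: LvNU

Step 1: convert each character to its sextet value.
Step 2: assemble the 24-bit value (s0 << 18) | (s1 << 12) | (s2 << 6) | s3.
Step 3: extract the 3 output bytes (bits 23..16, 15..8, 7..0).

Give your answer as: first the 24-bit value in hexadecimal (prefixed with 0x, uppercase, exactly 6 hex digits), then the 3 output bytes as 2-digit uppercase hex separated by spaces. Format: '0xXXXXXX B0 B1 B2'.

Answer: 0x2EF354 2E F3 54

Derivation:
Sextets: L=11, v=47, N=13, U=20
24-bit: (11<<18) | (47<<12) | (13<<6) | 20
      = 0x2C0000 | 0x02F000 | 0x000340 | 0x000014
      = 0x2EF354
Bytes: (v>>16)&0xFF=2E, (v>>8)&0xFF=F3, v&0xFF=54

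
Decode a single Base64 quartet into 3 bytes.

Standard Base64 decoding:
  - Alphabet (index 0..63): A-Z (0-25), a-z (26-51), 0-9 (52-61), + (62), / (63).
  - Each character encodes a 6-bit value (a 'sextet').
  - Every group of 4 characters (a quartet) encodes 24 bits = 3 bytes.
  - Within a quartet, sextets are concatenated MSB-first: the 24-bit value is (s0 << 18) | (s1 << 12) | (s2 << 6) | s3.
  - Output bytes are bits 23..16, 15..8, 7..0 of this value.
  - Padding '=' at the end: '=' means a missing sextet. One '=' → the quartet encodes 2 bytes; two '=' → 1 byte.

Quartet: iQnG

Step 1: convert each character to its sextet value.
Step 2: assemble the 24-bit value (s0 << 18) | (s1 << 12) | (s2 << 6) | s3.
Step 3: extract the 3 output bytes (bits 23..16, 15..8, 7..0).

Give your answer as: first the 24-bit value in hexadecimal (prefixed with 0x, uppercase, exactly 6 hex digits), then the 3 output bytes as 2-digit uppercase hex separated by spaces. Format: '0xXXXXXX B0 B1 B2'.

Answer: 0x8909C6 89 09 C6

Derivation:
Sextets: i=34, Q=16, n=39, G=6
24-bit: (34<<18) | (16<<12) | (39<<6) | 6
      = 0x880000 | 0x010000 | 0x0009C0 | 0x000006
      = 0x8909C6
Bytes: (v>>16)&0xFF=89, (v>>8)&0xFF=09, v&0xFF=C6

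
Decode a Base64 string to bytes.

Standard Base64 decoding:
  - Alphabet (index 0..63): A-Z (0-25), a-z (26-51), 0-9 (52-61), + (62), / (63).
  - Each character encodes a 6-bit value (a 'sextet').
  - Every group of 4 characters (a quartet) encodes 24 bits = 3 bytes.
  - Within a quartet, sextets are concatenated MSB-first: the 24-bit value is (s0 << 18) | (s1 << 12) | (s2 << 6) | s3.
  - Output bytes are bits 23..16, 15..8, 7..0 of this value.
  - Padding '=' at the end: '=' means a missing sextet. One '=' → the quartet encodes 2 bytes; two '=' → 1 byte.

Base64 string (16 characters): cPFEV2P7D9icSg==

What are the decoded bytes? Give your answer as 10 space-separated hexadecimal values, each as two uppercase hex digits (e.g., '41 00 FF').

Answer: 70 F1 44 57 63 FB 0F D8 9C 4A

Derivation:
After char 0 ('c'=28): chars_in_quartet=1 acc=0x1C bytes_emitted=0
After char 1 ('P'=15): chars_in_quartet=2 acc=0x70F bytes_emitted=0
After char 2 ('F'=5): chars_in_quartet=3 acc=0x1C3C5 bytes_emitted=0
After char 3 ('E'=4): chars_in_quartet=4 acc=0x70F144 -> emit 70 F1 44, reset; bytes_emitted=3
After char 4 ('V'=21): chars_in_quartet=1 acc=0x15 bytes_emitted=3
After char 5 ('2'=54): chars_in_quartet=2 acc=0x576 bytes_emitted=3
After char 6 ('P'=15): chars_in_quartet=3 acc=0x15D8F bytes_emitted=3
After char 7 ('7'=59): chars_in_quartet=4 acc=0x5763FB -> emit 57 63 FB, reset; bytes_emitted=6
After char 8 ('D'=3): chars_in_quartet=1 acc=0x3 bytes_emitted=6
After char 9 ('9'=61): chars_in_quartet=2 acc=0xFD bytes_emitted=6
After char 10 ('i'=34): chars_in_quartet=3 acc=0x3F62 bytes_emitted=6
After char 11 ('c'=28): chars_in_quartet=4 acc=0xFD89C -> emit 0F D8 9C, reset; bytes_emitted=9
After char 12 ('S'=18): chars_in_quartet=1 acc=0x12 bytes_emitted=9
After char 13 ('g'=32): chars_in_quartet=2 acc=0x4A0 bytes_emitted=9
Padding '==': partial quartet acc=0x4A0 -> emit 4A; bytes_emitted=10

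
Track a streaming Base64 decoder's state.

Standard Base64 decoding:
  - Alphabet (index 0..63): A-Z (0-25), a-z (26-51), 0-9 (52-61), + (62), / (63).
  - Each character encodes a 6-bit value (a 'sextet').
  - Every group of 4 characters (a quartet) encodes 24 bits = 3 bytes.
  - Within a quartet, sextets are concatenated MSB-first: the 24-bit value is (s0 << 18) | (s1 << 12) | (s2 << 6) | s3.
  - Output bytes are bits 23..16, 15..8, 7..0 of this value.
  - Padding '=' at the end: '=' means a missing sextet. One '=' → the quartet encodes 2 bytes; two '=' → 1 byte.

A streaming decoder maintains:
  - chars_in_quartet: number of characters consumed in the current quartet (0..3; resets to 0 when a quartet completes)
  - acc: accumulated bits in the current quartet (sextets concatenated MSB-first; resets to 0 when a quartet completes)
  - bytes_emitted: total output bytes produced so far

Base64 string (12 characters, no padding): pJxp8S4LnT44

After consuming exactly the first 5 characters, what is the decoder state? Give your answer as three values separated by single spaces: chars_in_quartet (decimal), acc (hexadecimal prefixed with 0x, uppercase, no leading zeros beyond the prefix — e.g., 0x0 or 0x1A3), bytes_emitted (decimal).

After char 0 ('p'=41): chars_in_quartet=1 acc=0x29 bytes_emitted=0
After char 1 ('J'=9): chars_in_quartet=2 acc=0xA49 bytes_emitted=0
After char 2 ('x'=49): chars_in_quartet=3 acc=0x29271 bytes_emitted=0
After char 3 ('p'=41): chars_in_quartet=4 acc=0xA49C69 -> emit A4 9C 69, reset; bytes_emitted=3
After char 4 ('8'=60): chars_in_quartet=1 acc=0x3C bytes_emitted=3

Answer: 1 0x3C 3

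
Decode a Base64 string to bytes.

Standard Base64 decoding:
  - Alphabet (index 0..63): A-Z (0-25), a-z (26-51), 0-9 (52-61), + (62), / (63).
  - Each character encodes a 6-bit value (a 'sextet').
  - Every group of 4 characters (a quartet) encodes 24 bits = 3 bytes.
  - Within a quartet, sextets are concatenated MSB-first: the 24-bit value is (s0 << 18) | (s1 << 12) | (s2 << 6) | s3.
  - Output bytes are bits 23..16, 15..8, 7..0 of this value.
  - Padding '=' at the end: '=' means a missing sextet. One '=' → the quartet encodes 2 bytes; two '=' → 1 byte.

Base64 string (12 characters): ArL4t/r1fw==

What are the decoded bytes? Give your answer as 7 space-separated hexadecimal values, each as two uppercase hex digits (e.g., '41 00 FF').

Answer: 02 B2 F8 B7 FA F5 7F

Derivation:
After char 0 ('A'=0): chars_in_quartet=1 acc=0x0 bytes_emitted=0
After char 1 ('r'=43): chars_in_quartet=2 acc=0x2B bytes_emitted=0
After char 2 ('L'=11): chars_in_quartet=3 acc=0xACB bytes_emitted=0
After char 3 ('4'=56): chars_in_quartet=4 acc=0x2B2F8 -> emit 02 B2 F8, reset; bytes_emitted=3
After char 4 ('t'=45): chars_in_quartet=1 acc=0x2D bytes_emitted=3
After char 5 ('/'=63): chars_in_quartet=2 acc=0xB7F bytes_emitted=3
After char 6 ('r'=43): chars_in_quartet=3 acc=0x2DFEB bytes_emitted=3
After char 7 ('1'=53): chars_in_quartet=4 acc=0xB7FAF5 -> emit B7 FA F5, reset; bytes_emitted=6
After char 8 ('f'=31): chars_in_quartet=1 acc=0x1F bytes_emitted=6
After char 9 ('w'=48): chars_in_quartet=2 acc=0x7F0 bytes_emitted=6
Padding '==': partial quartet acc=0x7F0 -> emit 7F; bytes_emitted=7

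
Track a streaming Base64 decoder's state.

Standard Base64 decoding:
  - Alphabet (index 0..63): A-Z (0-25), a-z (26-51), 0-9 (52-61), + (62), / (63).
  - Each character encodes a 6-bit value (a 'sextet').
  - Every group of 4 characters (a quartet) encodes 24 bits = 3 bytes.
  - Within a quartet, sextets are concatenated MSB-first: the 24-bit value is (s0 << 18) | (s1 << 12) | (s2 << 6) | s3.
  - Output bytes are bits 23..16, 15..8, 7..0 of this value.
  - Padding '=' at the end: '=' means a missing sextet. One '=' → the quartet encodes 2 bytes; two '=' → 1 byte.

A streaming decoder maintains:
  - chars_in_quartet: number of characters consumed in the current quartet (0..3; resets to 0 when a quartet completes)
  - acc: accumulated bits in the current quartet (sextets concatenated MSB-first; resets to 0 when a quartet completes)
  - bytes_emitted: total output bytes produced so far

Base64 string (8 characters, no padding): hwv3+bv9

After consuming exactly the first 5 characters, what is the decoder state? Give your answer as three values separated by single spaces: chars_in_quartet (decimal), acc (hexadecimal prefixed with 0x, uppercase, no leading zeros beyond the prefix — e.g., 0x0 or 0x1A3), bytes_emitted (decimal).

Answer: 1 0x3E 3

Derivation:
After char 0 ('h'=33): chars_in_quartet=1 acc=0x21 bytes_emitted=0
After char 1 ('w'=48): chars_in_quartet=2 acc=0x870 bytes_emitted=0
After char 2 ('v'=47): chars_in_quartet=3 acc=0x21C2F bytes_emitted=0
After char 3 ('3'=55): chars_in_quartet=4 acc=0x870BF7 -> emit 87 0B F7, reset; bytes_emitted=3
After char 4 ('+'=62): chars_in_quartet=1 acc=0x3E bytes_emitted=3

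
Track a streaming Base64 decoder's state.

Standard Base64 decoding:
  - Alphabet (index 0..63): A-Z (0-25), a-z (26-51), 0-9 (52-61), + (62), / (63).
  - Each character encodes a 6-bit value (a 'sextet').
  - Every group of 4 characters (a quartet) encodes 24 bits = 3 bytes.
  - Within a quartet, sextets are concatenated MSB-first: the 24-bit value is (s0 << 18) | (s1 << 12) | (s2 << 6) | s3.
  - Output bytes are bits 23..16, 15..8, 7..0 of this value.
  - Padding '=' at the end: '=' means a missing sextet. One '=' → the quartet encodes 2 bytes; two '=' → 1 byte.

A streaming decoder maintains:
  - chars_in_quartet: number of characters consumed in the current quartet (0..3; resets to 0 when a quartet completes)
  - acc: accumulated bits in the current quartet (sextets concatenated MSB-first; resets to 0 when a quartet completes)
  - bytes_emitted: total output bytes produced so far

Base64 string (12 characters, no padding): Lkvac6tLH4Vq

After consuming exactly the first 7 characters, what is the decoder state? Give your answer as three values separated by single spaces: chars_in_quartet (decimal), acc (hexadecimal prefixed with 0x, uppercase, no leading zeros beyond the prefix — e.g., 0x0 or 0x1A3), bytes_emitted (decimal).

After char 0 ('L'=11): chars_in_quartet=1 acc=0xB bytes_emitted=0
After char 1 ('k'=36): chars_in_quartet=2 acc=0x2E4 bytes_emitted=0
After char 2 ('v'=47): chars_in_quartet=3 acc=0xB92F bytes_emitted=0
After char 3 ('a'=26): chars_in_quartet=4 acc=0x2E4BDA -> emit 2E 4B DA, reset; bytes_emitted=3
After char 4 ('c'=28): chars_in_quartet=1 acc=0x1C bytes_emitted=3
After char 5 ('6'=58): chars_in_quartet=2 acc=0x73A bytes_emitted=3
After char 6 ('t'=45): chars_in_quartet=3 acc=0x1CEAD bytes_emitted=3

Answer: 3 0x1CEAD 3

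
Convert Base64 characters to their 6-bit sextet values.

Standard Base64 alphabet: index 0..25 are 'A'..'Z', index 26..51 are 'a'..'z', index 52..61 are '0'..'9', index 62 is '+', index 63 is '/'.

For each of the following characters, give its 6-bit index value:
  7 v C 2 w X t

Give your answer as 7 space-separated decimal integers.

Answer: 59 47 2 54 48 23 45

Derivation:
'7': 0..9 range, 52 + ord('7') − ord('0') = 59
'v': a..z range, 26 + ord('v') − ord('a') = 47
'C': A..Z range, ord('C') − ord('A') = 2
'2': 0..9 range, 52 + ord('2') − ord('0') = 54
'w': a..z range, 26 + ord('w') − ord('a') = 48
'X': A..Z range, ord('X') − ord('A') = 23
't': a..z range, 26 + ord('t') − ord('a') = 45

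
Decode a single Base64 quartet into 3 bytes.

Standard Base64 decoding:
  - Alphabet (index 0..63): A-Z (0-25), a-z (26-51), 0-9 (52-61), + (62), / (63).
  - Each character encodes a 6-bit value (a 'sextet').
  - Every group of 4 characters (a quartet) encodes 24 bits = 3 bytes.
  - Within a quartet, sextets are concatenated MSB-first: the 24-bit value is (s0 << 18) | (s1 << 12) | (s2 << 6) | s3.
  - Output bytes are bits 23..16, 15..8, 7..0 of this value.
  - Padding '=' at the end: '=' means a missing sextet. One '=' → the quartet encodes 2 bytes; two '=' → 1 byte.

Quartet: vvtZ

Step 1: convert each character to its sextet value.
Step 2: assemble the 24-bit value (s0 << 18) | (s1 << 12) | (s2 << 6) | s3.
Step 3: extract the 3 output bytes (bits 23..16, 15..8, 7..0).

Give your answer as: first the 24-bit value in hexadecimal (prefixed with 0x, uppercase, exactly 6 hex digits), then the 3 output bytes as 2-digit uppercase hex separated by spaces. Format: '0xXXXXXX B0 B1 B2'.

Sextets: v=47, v=47, t=45, Z=25
24-bit: (47<<18) | (47<<12) | (45<<6) | 25
      = 0xBC0000 | 0x02F000 | 0x000B40 | 0x000019
      = 0xBEFB59
Bytes: (v>>16)&0xFF=BE, (v>>8)&0xFF=FB, v&0xFF=59

Answer: 0xBEFB59 BE FB 59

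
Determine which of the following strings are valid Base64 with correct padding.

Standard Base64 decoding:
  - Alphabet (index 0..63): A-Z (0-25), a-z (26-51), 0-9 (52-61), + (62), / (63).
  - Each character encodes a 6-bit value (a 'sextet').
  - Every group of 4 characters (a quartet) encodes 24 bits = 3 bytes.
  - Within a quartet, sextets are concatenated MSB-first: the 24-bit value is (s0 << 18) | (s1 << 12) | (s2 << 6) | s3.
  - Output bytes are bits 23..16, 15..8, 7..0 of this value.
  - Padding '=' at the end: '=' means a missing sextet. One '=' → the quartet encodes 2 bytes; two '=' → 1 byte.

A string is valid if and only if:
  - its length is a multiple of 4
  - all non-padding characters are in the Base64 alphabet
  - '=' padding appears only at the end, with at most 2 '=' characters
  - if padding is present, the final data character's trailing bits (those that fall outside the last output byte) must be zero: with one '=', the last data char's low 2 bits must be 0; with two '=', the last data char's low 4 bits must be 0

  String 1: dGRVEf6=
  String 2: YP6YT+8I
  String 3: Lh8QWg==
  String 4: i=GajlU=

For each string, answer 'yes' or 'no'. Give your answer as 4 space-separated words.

String 1: 'dGRVEf6=' → invalid (bad trailing bits)
String 2: 'YP6YT+8I' → valid
String 3: 'Lh8QWg==' → valid
String 4: 'i=GajlU=' → invalid (bad char(s): ['=']; '=' in middle)

Answer: no yes yes no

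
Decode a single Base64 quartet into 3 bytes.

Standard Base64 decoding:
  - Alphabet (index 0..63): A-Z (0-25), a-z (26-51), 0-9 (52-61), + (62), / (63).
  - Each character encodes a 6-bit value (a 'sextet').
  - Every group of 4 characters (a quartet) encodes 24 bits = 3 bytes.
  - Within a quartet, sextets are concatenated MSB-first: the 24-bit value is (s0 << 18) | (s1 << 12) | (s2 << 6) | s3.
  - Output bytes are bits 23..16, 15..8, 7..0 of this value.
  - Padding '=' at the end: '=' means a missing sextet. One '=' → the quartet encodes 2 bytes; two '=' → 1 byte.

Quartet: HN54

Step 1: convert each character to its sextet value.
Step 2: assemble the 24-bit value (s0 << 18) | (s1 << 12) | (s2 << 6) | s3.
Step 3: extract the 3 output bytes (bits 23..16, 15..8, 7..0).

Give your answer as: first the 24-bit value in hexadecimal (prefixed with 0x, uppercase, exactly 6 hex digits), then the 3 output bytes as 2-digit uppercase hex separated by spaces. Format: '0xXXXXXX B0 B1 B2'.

Answer: 0x1CDE78 1C DE 78

Derivation:
Sextets: H=7, N=13, 5=57, 4=56
24-bit: (7<<18) | (13<<12) | (57<<6) | 56
      = 0x1C0000 | 0x00D000 | 0x000E40 | 0x000038
      = 0x1CDE78
Bytes: (v>>16)&0xFF=1C, (v>>8)&0xFF=DE, v&0xFF=78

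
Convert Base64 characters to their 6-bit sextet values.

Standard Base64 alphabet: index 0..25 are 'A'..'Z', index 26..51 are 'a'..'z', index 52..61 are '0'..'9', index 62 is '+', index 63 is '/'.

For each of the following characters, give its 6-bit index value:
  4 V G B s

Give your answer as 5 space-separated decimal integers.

Answer: 56 21 6 1 44

Derivation:
'4': 0..9 range, 52 + ord('4') − ord('0') = 56
'V': A..Z range, ord('V') − ord('A') = 21
'G': A..Z range, ord('G') − ord('A') = 6
'B': A..Z range, ord('B') − ord('A') = 1
's': a..z range, 26 + ord('s') − ord('a') = 44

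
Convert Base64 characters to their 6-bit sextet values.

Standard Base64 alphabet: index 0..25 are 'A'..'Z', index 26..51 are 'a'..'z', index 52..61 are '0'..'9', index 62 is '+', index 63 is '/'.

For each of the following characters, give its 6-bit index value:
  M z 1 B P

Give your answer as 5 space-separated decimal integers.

'M': A..Z range, ord('M') − ord('A') = 12
'z': a..z range, 26 + ord('z') − ord('a') = 51
'1': 0..9 range, 52 + ord('1') − ord('0') = 53
'B': A..Z range, ord('B') − ord('A') = 1
'P': A..Z range, ord('P') − ord('A') = 15

Answer: 12 51 53 1 15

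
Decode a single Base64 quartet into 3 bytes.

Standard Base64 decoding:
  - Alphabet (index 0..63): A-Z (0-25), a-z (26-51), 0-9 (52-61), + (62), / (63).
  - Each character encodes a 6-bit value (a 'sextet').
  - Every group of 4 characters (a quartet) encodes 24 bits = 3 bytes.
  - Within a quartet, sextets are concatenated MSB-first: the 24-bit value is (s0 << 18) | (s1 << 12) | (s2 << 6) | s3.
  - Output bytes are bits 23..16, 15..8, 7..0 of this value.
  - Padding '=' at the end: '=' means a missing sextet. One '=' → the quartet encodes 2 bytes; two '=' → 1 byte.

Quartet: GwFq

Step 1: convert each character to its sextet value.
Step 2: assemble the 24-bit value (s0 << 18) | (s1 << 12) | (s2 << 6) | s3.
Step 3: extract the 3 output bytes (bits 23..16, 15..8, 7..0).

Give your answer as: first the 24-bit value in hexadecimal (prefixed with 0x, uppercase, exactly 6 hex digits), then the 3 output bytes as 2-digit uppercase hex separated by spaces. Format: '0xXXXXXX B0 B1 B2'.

Sextets: G=6, w=48, F=5, q=42
24-bit: (6<<18) | (48<<12) | (5<<6) | 42
      = 0x180000 | 0x030000 | 0x000140 | 0x00002A
      = 0x1B016A
Bytes: (v>>16)&0xFF=1B, (v>>8)&0xFF=01, v&0xFF=6A

Answer: 0x1B016A 1B 01 6A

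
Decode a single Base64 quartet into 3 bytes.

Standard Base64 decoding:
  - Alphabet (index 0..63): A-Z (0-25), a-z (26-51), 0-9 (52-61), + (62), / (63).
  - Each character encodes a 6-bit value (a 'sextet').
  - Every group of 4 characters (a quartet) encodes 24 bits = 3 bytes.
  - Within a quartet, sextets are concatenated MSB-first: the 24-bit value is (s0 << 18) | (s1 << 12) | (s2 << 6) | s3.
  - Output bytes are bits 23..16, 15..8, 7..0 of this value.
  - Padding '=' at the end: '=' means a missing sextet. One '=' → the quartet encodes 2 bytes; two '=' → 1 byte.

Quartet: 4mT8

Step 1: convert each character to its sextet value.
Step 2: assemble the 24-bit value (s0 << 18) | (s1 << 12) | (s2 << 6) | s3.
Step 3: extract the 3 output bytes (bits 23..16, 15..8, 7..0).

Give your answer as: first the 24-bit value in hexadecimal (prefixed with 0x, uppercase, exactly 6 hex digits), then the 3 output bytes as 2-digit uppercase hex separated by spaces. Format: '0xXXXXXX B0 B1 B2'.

Answer: 0xE264FC E2 64 FC

Derivation:
Sextets: 4=56, m=38, T=19, 8=60
24-bit: (56<<18) | (38<<12) | (19<<6) | 60
      = 0xE00000 | 0x026000 | 0x0004C0 | 0x00003C
      = 0xE264FC
Bytes: (v>>16)&0xFF=E2, (v>>8)&0xFF=64, v&0xFF=FC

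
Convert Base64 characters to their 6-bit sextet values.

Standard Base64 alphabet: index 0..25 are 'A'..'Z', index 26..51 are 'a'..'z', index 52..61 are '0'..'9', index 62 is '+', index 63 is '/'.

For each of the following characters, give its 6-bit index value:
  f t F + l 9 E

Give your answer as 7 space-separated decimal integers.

'f': a..z range, 26 + ord('f') − ord('a') = 31
't': a..z range, 26 + ord('t') − ord('a') = 45
'F': A..Z range, ord('F') − ord('A') = 5
'+': index 62
'l': a..z range, 26 + ord('l') − ord('a') = 37
'9': 0..9 range, 52 + ord('9') − ord('0') = 61
'E': A..Z range, ord('E') − ord('A') = 4

Answer: 31 45 5 62 37 61 4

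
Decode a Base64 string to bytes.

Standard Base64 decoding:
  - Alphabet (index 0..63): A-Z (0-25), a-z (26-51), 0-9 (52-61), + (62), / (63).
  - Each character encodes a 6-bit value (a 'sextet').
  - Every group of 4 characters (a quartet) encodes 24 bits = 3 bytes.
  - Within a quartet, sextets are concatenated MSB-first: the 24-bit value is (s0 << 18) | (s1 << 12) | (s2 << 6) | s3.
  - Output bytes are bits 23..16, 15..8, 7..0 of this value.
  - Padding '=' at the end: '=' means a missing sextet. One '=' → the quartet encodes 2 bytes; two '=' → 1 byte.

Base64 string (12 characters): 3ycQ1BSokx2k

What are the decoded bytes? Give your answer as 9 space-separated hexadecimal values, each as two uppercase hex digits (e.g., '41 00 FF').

After char 0 ('3'=55): chars_in_quartet=1 acc=0x37 bytes_emitted=0
After char 1 ('y'=50): chars_in_quartet=2 acc=0xDF2 bytes_emitted=0
After char 2 ('c'=28): chars_in_quartet=3 acc=0x37C9C bytes_emitted=0
After char 3 ('Q'=16): chars_in_quartet=4 acc=0xDF2710 -> emit DF 27 10, reset; bytes_emitted=3
After char 4 ('1'=53): chars_in_quartet=1 acc=0x35 bytes_emitted=3
After char 5 ('B'=1): chars_in_quartet=2 acc=0xD41 bytes_emitted=3
After char 6 ('S'=18): chars_in_quartet=3 acc=0x35052 bytes_emitted=3
After char 7 ('o'=40): chars_in_quartet=4 acc=0xD414A8 -> emit D4 14 A8, reset; bytes_emitted=6
After char 8 ('k'=36): chars_in_quartet=1 acc=0x24 bytes_emitted=6
After char 9 ('x'=49): chars_in_quartet=2 acc=0x931 bytes_emitted=6
After char 10 ('2'=54): chars_in_quartet=3 acc=0x24C76 bytes_emitted=6
After char 11 ('k'=36): chars_in_quartet=4 acc=0x931DA4 -> emit 93 1D A4, reset; bytes_emitted=9

Answer: DF 27 10 D4 14 A8 93 1D A4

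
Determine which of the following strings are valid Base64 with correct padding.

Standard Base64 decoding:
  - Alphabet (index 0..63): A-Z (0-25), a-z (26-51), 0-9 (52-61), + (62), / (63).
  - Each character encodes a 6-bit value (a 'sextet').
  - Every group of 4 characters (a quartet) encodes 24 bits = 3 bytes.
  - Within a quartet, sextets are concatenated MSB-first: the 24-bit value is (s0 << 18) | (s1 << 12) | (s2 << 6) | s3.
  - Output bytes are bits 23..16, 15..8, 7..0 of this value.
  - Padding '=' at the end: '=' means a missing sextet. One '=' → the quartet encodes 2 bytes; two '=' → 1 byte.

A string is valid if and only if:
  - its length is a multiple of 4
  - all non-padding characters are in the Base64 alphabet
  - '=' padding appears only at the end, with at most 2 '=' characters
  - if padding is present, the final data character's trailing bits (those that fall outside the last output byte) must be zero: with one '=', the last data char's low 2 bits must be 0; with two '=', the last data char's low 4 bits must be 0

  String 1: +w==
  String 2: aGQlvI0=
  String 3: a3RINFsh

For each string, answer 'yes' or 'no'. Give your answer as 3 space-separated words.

Answer: yes yes yes

Derivation:
String 1: '+w==' → valid
String 2: 'aGQlvI0=' → valid
String 3: 'a3RINFsh' → valid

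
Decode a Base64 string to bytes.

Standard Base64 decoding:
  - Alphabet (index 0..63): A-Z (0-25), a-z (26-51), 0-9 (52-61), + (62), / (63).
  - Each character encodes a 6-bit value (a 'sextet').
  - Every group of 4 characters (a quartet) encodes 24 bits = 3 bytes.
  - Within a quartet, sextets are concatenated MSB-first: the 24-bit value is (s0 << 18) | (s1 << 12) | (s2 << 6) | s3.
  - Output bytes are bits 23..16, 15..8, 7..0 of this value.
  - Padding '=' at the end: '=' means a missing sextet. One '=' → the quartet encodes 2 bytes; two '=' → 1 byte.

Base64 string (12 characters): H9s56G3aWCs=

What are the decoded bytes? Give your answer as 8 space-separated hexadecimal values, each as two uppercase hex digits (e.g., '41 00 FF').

After char 0 ('H'=7): chars_in_quartet=1 acc=0x7 bytes_emitted=0
After char 1 ('9'=61): chars_in_quartet=2 acc=0x1FD bytes_emitted=0
After char 2 ('s'=44): chars_in_quartet=3 acc=0x7F6C bytes_emitted=0
After char 3 ('5'=57): chars_in_quartet=4 acc=0x1FDB39 -> emit 1F DB 39, reset; bytes_emitted=3
After char 4 ('6'=58): chars_in_quartet=1 acc=0x3A bytes_emitted=3
After char 5 ('G'=6): chars_in_quartet=2 acc=0xE86 bytes_emitted=3
After char 6 ('3'=55): chars_in_quartet=3 acc=0x3A1B7 bytes_emitted=3
After char 7 ('a'=26): chars_in_quartet=4 acc=0xE86DDA -> emit E8 6D DA, reset; bytes_emitted=6
After char 8 ('W'=22): chars_in_quartet=1 acc=0x16 bytes_emitted=6
After char 9 ('C'=2): chars_in_quartet=2 acc=0x582 bytes_emitted=6
After char 10 ('s'=44): chars_in_quartet=3 acc=0x160AC bytes_emitted=6
Padding '=': partial quartet acc=0x160AC -> emit 58 2B; bytes_emitted=8

Answer: 1F DB 39 E8 6D DA 58 2B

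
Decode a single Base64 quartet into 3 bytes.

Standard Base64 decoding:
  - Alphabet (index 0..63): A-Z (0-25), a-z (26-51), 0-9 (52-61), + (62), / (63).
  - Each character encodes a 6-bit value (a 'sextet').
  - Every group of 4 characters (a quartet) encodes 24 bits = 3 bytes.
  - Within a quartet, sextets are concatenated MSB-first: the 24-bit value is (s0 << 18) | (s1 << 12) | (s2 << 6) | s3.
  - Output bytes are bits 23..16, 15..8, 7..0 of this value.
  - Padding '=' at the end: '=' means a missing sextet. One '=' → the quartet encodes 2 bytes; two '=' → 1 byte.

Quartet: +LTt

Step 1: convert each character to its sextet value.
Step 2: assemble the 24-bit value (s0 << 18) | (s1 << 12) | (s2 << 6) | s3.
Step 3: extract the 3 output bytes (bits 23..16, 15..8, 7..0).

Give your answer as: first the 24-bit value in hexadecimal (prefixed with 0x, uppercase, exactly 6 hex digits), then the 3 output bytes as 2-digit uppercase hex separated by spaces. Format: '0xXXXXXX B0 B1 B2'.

Answer: 0xF8B4ED F8 B4 ED

Derivation:
Sextets: +=62, L=11, T=19, t=45
24-bit: (62<<18) | (11<<12) | (19<<6) | 45
      = 0xF80000 | 0x00B000 | 0x0004C0 | 0x00002D
      = 0xF8B4ED
Bytes: (v>>16)&0xFF=F8, (v>>8)&0xFF=B4, v&0xFF=ED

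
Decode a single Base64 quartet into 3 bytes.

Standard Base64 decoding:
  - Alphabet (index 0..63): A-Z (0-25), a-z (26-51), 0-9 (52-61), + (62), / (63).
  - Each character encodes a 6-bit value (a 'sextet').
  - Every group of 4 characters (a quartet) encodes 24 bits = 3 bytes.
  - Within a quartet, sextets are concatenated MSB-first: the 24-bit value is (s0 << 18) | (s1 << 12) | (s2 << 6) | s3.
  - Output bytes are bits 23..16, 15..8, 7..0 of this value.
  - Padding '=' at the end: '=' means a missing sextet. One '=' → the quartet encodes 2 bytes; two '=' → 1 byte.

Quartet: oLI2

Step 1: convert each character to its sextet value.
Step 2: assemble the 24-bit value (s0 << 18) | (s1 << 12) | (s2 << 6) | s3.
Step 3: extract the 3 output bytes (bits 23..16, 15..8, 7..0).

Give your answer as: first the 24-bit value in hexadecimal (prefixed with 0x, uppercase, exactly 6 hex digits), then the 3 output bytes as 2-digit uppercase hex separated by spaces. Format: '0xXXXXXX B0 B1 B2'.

Answer: 0xA0B236 A0 B2 36

Derivation:
Sextets: o=40, L=11, I=8, 2=54
24-bit: (40<<18) | (11<<12) | (8<<6) | 54
      = 0xA00000 | 0x00B000 | 0x000200 | 0x000036
      = 0xA0B236
Bytes: (v>>16)&0xFF=A0, (v>>8)&0xFF=B2, v&0xFF=36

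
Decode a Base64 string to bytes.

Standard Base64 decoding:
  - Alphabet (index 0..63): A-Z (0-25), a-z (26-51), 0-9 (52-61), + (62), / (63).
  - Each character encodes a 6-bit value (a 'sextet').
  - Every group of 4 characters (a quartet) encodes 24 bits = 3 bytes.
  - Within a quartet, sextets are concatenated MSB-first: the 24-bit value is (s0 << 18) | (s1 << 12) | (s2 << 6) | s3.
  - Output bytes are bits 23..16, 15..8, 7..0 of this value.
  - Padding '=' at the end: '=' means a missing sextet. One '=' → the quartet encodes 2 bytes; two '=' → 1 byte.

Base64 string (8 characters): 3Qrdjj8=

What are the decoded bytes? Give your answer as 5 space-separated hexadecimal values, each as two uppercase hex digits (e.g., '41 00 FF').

Answer: DD 0A DD 8E 3F

Derivation:
After char 0 ('3'=55): chars_in_quartet=1 acc=0x37 bytes_emitted=0
After char 1 ('Q'=16): chars_in_quartet=2 acc=0xDD0 bytes_emitted=0
After char 2 ('r'=43): chars_in_quartet=3 acc=0x3742B bytes_emitted=0
After char 3 ('d'=29): chars_in_quartet=4 acc=0xDD0ADD -> emit DD 0A DD, reset; bytes_emitted=3
After char 4 ('j'=35): chars_in_quartet=1 acc=0x23 bytes_emitted=3
After char 5 ('j'=35): chars_in_quartet=2 acc=0x8E3 bytes_emitted=3
After char 6 ('8'=60): chars_in_quartet=3 acc=0x238FC bytes_emitted=3
Padding '=': partial quartet acc=0x238FC -> emit 8E 3F; bytes_emitted=5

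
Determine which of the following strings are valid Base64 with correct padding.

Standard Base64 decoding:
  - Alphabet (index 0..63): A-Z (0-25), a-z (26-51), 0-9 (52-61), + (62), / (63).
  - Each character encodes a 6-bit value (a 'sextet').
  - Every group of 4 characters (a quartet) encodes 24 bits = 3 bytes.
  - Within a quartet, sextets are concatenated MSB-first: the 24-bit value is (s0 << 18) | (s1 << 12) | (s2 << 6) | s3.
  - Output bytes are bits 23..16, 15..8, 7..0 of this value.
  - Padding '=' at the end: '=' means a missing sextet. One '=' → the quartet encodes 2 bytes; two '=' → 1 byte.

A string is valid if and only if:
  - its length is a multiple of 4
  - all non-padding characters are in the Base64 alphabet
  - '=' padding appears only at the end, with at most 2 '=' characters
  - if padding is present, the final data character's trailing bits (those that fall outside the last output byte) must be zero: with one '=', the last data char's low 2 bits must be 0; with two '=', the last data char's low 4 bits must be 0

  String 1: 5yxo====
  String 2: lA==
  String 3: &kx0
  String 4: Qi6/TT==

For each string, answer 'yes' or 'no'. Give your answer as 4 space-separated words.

Answer: no yes no no

Derivation:
String 1: '5yxo====' → invalid (4 pad chars (max 2))
String 2: 'lA==' → valid
String 3: '&kx0' → invalid (bad char(s): ['&'])
String 4: 'Qi6/TT==' → invalid (bad trailing bits)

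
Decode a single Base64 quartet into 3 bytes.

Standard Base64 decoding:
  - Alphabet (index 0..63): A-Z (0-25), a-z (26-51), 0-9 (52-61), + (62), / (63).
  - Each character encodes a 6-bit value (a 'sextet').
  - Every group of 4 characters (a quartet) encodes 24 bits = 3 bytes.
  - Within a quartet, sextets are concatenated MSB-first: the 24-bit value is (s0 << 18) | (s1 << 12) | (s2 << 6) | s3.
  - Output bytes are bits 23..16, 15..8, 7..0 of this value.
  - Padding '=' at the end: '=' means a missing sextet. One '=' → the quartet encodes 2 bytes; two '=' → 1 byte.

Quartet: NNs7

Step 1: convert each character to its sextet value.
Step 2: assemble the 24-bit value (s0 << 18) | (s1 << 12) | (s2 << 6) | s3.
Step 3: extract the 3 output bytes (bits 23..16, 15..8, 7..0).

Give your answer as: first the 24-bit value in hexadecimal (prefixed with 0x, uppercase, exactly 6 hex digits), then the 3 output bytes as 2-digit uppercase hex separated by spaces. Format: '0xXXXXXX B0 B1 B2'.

Answer: 0x34DB3B 34 DB 3B

Derivation:
Sextets: N=13, N=13, s=44, 7=59
24-bit: (13<<18) | (13<<12) | (44<<6) | 59
      = 0x340000 | 0x00D000 | 0x000B00 | 0x00003B
      = 0x34DB3B
Bytes: (v>>16)&0xFF=34, (v>>8)&0xFF=DB, v&0xFF=3B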